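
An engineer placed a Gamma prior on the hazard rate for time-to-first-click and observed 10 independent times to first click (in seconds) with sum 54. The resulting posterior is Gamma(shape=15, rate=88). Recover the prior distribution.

For an exponential likelihood with a Gamma(α, β) prior on the rate, n observations with total T give posterior Gamma(α+n, β+T).
So α = 15 − 10 = 5 and β = 88 − 54 = 34.

Gamma(shape=5, rate=34)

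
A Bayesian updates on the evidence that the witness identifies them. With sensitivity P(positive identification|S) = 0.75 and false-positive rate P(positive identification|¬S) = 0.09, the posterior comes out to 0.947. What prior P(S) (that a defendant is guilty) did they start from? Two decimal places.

In odds form, posterior odds = prior odds × likelihood ratio, so prior odds = posterior odds ÷ LR.
Posterior odds = 0.947/(1−0.947) = 17.8679. LR = 0.75/0.09 = 8.3333.
Prior odds = 17.8679/8.3333 = 2.1442, so P(S) = 2.1442/(1+2.1442) ≈ 0.68.

P(S) = 0.68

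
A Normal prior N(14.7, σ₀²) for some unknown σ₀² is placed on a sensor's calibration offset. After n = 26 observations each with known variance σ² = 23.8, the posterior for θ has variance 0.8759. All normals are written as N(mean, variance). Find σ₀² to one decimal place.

σ₀² = 20.3

For the Normal–Normal model with known σ², precisions add: τ_n = τ₀ + n/σ².
So 1/σ₀² = 1/0.8759 − 26/23.8 = 1.141683 − 1.092437 = 0.049246.
Hence σ₀² = 1/0.049246 ≈ 20.3.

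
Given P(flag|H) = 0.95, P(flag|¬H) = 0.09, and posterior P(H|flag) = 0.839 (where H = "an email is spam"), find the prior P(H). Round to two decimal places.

P(H) = 0.33

In odds form, posterior odds = prior odds × likelihood ratio, so prior odds = posterior odds ÷ LR.
Posterior odds = 0.839/(1−0.839) = 5.2112. LR = 0.95/0.09 = 10.5556.
Prior odds = 5.2112/10.5556 = 0.4937, so P(H) = 0.4937/(1+0.4937) ≈ 0.33.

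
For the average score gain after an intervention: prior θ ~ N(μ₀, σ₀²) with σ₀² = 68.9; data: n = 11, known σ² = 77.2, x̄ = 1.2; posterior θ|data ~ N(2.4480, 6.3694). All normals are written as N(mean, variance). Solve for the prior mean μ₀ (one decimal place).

With known observation variance, the Normal–Normal posterior has precision τ_n = τ₀ + n/σ² and mean μ_n = (τ₀μ₀ + (n/σ²)x̄)/τ_n.
Here τ₀ = 1/68.9 = 0.014514 and τ_data = 11/77.2 = 0.142487, so τ_n = 0.157001.
Rearranging for μ₀: μ₀ = (μ_n·τ_n − τ_data·x̄)/τ₀ = (2.4480·0.157001 − 0.142487·1.2) / 0.014514 = 0.213354/0.014514 ≈ 14.7.

μ₀ = 14.7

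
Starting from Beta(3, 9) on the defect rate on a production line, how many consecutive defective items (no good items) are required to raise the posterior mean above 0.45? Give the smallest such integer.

k = 5

After k defective items and 0 good items the posterior is Beta(3+k, 9), with mean (3+k)/(3+9+k).
Set (3+k)/(12+k) > 0.45 and solve: k > (0.45·12 − 3)/(1 − 0.45) = 4.364.
The smallest integer exceeding 4.364 is 5, and checking k=5: (8)/(17) = 0.4706 > 0.45.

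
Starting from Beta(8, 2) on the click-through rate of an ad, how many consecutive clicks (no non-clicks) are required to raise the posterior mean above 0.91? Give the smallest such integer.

k = 13

After k clicks and 0 non-clicks the posterior is Beta(8+k, 2), with mean (8+k)/(8+2+k).
Set (8+k)/(10+k) > 0.91 and solve: k > (0.91·10 − 8)/(1 − 0.91) = 12.222.
The smallest integer exceeding 12.222 is 13, and checking k=13: (21)/(23) = 0.9130 > 0.91.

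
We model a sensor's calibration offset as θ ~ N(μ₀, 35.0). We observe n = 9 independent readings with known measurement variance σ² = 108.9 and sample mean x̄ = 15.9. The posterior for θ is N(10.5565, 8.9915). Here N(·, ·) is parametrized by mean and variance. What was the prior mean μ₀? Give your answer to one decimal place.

With known observation variance, the Normal–Normal posterior has precision τ_n = τ₀ + n/σ² and mean μ_n = (τ₀μ₀ + (n/σ²)x̄)/τ_n.
Here τ₀ = 1/35.0 = 0.028571 and τ_data = 9/108.9 = 0.082645, so τ_n = 0.111216.
Rearranging for μ₀: μ₀ = (μ_n·τ_n − τ_data·x̄)/τ₀ = (10.5565·0.111216 − 0.082645·15.9) / 0.028571 = -0.140004/0.028571 ≈ -4.9.

μ₀ = -4.9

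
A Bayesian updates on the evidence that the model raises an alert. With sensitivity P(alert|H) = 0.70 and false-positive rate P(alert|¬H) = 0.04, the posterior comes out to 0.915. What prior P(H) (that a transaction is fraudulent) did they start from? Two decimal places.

P(H) = 0.38

Bayes' rule in odds form gives O(H|E) = O(H)·[P(E|H)/P(E|¬H)], hence O(H) = O(H|E)/LR.
Posterior odds = 0.915/(1−0.915) = 10.7647. LR = 0.70/0.04 = 17.5000.
Prior odds = 10.7647/17.5000 = 0.6151, so P(H) = 0.6151/(1+0.6151) ≈ 0.38.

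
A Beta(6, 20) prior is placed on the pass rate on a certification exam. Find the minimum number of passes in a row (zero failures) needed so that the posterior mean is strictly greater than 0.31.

After k passes and 0 failures the posterior is Beta(6+k, 20), with mean (6+k)/(6+20+k).
Set (6+k)/(26+k) > 0.31 and solve: k > (0.31·26 − 6)/(1 − 0.31) = 2.986.
The smallest integer exceeding 2.986 is 3, and checking k=3: (9)/(29) = 0.3103 > 0.31.

k = 3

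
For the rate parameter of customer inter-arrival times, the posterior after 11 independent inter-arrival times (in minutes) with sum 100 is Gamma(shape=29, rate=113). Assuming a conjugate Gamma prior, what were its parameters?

Gamma–exponential conjugacy: posterior shape = α + n, posterior rate = β + Σtᵢ.
So α = 29 − 11 = 18 and β = 113 − 100 = 13.

Gamma(shape=18, rate=13)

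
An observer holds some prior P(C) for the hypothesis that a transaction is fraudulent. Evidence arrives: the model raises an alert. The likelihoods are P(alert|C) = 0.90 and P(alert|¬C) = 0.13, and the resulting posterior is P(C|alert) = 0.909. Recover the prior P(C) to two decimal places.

In odds form, posterior odds = prior odds × likelihood ratio, so prior odds = posterior odds ÷ LR.
Posterior odds = 0.909/(1−0.909) = 9.9890. LR = 0.90/0.13 = 6.9231.
Prior odds = 9.9890/6.9231 = 1.4429, so P(C) = 1.4429/(1+1.4429) ≈ 0.59.

P(C) = 0.59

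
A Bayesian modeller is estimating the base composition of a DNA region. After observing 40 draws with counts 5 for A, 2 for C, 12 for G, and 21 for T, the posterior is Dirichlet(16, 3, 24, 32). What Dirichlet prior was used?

Dirichlet(11, 1, 12, 11)

For a Dirichlet(α) prior with multinomial counts c, the posterior is Dirichlet(α + c) componentwise.
Subtract each count from the matching posterior parameter: 16−5=11, 3−2=1, 24−12=12, 32−21=11.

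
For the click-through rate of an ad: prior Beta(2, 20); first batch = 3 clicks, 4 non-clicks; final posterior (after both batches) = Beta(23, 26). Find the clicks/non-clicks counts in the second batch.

18 clicks and 2 non-clicks

Sequential conjugate updates are equivalent to a single update on the pooled data, so total successes = posterior α − prior α and total failures = posterior β − prior β.
Total across both batches: 23−2=21 clicks, 26−20=6 non-clicks.
Subtract the first batch: 21−3=18 clicks and 6−4=2 non-clicks.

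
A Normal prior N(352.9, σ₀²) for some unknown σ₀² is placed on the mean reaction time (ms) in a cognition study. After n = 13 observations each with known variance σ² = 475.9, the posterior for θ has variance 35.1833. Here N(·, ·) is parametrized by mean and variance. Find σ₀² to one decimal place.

For the Normal–Normal model with known σ², precisions add: τ_n = τ₀ + n/σ².
So 1/σ₀² = 1/35.1833 − 13/475.9 = 0.028423 − 0.027317 = 0.001106.
Hence σ₀² = 1/0.001106 ≈ 904.2.

σ₀² = 904.2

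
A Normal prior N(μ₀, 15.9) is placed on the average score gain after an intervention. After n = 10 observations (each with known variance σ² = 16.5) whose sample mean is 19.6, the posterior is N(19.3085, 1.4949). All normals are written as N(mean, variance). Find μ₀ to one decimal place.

μ₀ = 16.5

With known observation variance, the Normal–Normal posterior has precision τ_n = τ₀ + n/σ² and mean μ_n = (τ₀μ₀ + (n/σ²)x̄)/τ_n.
Here τ₀ = 1/15.9 = 0.062893 and τ_data = 10/16.5 = 0.606061, so τ_n = 0.668954.
Rearranging for μ₀: μ₀ = (μ_n·τ_n − τ_data·x̄)/τ₀ = (19.3085·0.668954 − 0.606061·19.6) / 0.062893 = 1.037703/0.062893 ≈ 16.5.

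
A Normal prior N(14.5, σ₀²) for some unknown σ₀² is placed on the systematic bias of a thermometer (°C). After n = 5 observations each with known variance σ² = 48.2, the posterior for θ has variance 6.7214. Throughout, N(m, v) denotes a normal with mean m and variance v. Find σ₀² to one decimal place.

σ₀² = 22.2

For the Normal–Normal model with known σ², precisions add: τ_n = τ₀ + n/σ².
So 1/σ₀² = 1/6.7214 − 5/48.2 = 0.148779 − 0.103734 = 0.045045.
Hence σ₀² = 1/0.045045 ≈ 22.2.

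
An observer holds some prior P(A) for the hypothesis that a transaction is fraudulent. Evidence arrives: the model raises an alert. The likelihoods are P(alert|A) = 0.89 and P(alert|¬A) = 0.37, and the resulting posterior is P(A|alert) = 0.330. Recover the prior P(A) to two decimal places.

Bayes' rule in odds form gives O(A|E) = O(A)·[P(E|A)/P(E|¬A)], hence O(A) = O(A|E)/LR.
Posterior odds = 0.330/(1−0.330) = 0.4925. LR = 0.89/0.37 = 2.4054.
Prior odds = 0.4925/2.4054 = 0.2047, so P(A) = 0.2047/(1+0.2047) ≈ 0.17.

P(A) = 0.17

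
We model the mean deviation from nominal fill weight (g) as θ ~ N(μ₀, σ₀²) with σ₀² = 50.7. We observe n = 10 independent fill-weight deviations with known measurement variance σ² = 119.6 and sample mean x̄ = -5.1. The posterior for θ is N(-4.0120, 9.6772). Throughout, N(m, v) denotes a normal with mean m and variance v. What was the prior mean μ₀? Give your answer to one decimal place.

μ₀ = 0.6

The posterior mean is a precision-weighted average: μ_n = (τ₀μ₀ + τ_data·x̄)/(τ₀+τ_data), with τ₀=1/σ₀² and τ_data=n/σ².
Here τ₀ = 1/50.7 = 0.019724 and τ_data = 10/119.6 = 0.083612, so τ_n = 0.103336.
Rearranging for μ₀: μ₀ = (μ_n·τ_n − τ_data·x̄)/τ₀ = (-4.0120·0.103336 − 0.083612·-5.1) / 0.019724 = 0.011837/0.019724 ≈ 0.6.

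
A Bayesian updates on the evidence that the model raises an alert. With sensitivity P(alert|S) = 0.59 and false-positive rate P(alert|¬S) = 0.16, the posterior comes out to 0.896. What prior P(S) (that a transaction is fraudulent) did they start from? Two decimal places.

In odds form, posterior odds = prior odds × likelihood ratio, so prior odds = posterior odds ÷ LR.
Posterior odds = 0.896/(1−0.896) = 8.6154. LR = 0.59/0.16 = 3.6875.
Prior odds = 8.6154/3.6875 = 2.3364, so P(S) = 2.3364/(1+2.3364) ≈ 0.70.

P(S) = 0.70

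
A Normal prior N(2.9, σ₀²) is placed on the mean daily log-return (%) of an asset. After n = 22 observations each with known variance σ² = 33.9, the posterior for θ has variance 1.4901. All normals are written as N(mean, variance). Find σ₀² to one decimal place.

σ₀² = 45.2

For the Normal–Normal model with known σ², precisions add: τ_n = τ₀ + n/σ².
So 1/σ₀² = 1/1.4901 − 22/33.9 = 0.671096 − 0.648968 = 0.022128.
Hence σ₀² = 1/0.022128 ≈ 45.2.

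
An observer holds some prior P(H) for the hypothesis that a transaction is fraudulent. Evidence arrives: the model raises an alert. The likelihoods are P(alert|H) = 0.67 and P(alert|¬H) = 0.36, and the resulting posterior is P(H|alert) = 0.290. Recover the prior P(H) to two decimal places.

In odds form, posterior odds = prior odds × likelihood ratio, so prior odds = posterior odds ÷ LR.
Posterior odds = 0.290/(1−0.290) = 0.4085. LR = 0.67/0.36 = 1.8611.
Prior odds = 0.4085/1.8611 = 0.2195, so P(H) = 0.2195/(1+0.2195) ≈ 0.18.

P(H) = 0.18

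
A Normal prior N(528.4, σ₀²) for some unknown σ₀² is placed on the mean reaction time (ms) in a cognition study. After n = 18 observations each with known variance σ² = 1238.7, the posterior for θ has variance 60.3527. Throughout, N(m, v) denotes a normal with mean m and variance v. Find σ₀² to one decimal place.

Posterior precision equals prior precision plus data precision: 1/σ_n² = 1/σ₀² + n/σ².
So 1/σ₀² = 1/60.3527 − 18/1238.7 = 0.016569 − 0.014531 = 0.002038.
Hence σ₀² = 1/0.002038 ≈ 490.7.

σ₀² = 490.7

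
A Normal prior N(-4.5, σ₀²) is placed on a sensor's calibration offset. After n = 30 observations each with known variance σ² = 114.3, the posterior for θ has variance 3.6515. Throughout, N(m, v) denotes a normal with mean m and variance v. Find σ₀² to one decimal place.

For the Normal–Normal model with known σ², precisions add: τ_n = τ₀ + n/σ².
So 1/σ₀² = 1/3.6515 − 30/114.3 = 0.273860 − 0.262467 = 0.011393.
Hence σ₀² = 1/0.011393 ≈ 87.8.

σ₀² = 87.8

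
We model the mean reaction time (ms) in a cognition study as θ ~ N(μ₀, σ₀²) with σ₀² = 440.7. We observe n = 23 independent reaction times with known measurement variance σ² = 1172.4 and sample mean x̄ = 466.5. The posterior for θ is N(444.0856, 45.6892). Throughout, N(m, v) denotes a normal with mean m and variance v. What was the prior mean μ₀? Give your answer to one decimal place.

μ₀ = 250.3

The posterior mean is a precision-weighted average: μ_n = (τ₀μ₀ + τ_data·x̄)/(τ₀+τ_data), with τ₀=1/σ₀² and τ_data=n/σ².
Here τ₀ = 1/440.7 = 0.002269 and τ_data = 23/1172.4 = 0.019618, so τ_n = 0.021887.
Rearranging for μ₀: μ₀ = (μ_n·τ_n − τ_data·x̄)/τ₀ = (444.0856·0.021887 − 0.019618·466.5) / 0.002269 = 0.567905/0.002269 ≈ 250.3.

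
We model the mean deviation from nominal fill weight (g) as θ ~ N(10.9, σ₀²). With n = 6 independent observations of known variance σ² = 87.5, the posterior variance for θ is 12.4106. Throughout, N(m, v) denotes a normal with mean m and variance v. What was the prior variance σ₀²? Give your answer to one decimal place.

σ₀² = 83.3

For the Normal–Normal model with known σ², precisions add: τ_n = τ₀ + n/σ².
So 1/σ₀² = 1/12.4106 − 6/87.5 = 0.080576 − 0.068571 = 0.012005.
Hence σ₀² = 1/0.012005 ≈ 83.3.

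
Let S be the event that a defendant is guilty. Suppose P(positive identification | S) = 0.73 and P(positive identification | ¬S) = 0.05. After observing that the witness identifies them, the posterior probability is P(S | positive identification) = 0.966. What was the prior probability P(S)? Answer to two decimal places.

Bayes' rule in odds form gives O(S|E) = O(S)·[P(E|S)/P(E|¬S)], hence O(S) = O(S|E)/LR.
Posterior odds = 0.966/(1−0.966) = 28.4118. LR = 0.73/0.05 = 14.6000.
Prior odds = 28.4118/14.6000 = 1.9460, so P(S) = 1.9460/(1+1.9460) ≈ 0.66.

P(S) = 0.66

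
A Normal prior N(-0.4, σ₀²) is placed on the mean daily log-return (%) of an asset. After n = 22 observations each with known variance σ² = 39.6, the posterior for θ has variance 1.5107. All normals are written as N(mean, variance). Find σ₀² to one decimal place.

σ₀² = 9.4

Posterior precision equals prior precision plus data precision: 1/σ_n² = 1/σ₀² + n/σ².
So 1/σ₀² = 1/1.5107 − 22/39.6 = 0.661945 − 0.555556 = 0.106389.
Hence σ₀² = 1/0.106389 ≈ 9.4.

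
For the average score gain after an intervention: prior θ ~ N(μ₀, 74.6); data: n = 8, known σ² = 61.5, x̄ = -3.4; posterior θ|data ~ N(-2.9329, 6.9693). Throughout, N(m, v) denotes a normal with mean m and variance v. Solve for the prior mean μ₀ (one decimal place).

μ₀ = 1.6

The posterior mean is a precision-weighted average: μ_n = (τ₀μ₀ + τ_data·x̄)/(τ₀+τ_data), with τ₀=1/σ₀² and τ_data=n/σ².
Here τ₀ = 1/74.6 = 0.013405 and τ_data = 8/61.5 = 0.130081, so τ_n = 0.143486.
Rearranging for μ₀: μ₀ = (μ_n·τ_n − τ_data·x̄)/τ₀ = (-2.9329·0.143486 − 0.130081·-3.4) / 0.013405 = 0.021445/0.013405 ≈ 1.6.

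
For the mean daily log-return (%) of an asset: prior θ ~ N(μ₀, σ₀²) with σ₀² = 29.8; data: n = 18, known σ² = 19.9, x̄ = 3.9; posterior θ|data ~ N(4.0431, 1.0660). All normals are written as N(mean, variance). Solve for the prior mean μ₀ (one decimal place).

With known observation variance, the Normal–Normal posterior has precision τ_n = τ₀ + n/σ² and mean μ_n = (τ₀μ₀ + (n/σ²)x̄)/τ_n.
Here τ₀ = 1/29.8 = 0.033557 and τ_data = 18/19.9 = 0.904523, so τ_n = 0.938080.
Rearranging for μ₀: μ₀ = (μ_n·τ_n − τ_data·x̄)/τ₀ = (4.0431·0.938080 − 0.904523·3.9) / 0.033557 = 0.265112/0.033557 ≈ 7.9.

μ₀ = 7.9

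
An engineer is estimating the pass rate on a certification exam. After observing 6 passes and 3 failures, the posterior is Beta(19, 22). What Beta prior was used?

Beta is conjugate to the binomial likelihood: posterior = Beta(a+s, b+f).
Subtract the data counts: 19−6=13, 22−3=19.

Beta(13, 19)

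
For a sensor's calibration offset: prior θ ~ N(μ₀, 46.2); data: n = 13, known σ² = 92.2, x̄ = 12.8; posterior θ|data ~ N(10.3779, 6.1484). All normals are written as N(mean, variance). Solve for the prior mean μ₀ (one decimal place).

μ₀ = -5.4

With known observation variance, the Normal–Normal posterior has precision τ_n = τ₀ + n/σ² and mean μ_n = (τ₀μ₀ + (n/σ²)x̄)/τ_n.
Here τ₀ = 1/46.2 = 0.021645 and τ_data = 13/92.2 = 0.140998, so τ_n = 0.162643.
Rearranging for μ₀: μ₀ = (μ_n·τ_n − τ_data·x̄)/τ₀ = (10.3779·0.162643 − 0.140998·12.8) / 0.021645 = -0.116882/0.021645 ≈ -5.4.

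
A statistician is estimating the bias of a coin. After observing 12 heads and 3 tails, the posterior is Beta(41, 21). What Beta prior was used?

Beta is conjugate to the binomial likelihood: posterior = Beta(a+s, b+f).
So a = 41 − 12 = 29 and b = 21 − 3 = 18.

Beta(29, 18)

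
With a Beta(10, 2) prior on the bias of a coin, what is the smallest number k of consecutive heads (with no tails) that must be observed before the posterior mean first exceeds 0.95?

After k heads and 0 tails the posterior is Beta(10+k, 2), with mean (10+k)/(10+2+k).
Set (10+k)/(12+k) > 0.95 and solve: k > (0.95·12 − 10)/(1 − 0.95) = 28.000.
The smallest integer exceeding 28.000 is 29.

k = 29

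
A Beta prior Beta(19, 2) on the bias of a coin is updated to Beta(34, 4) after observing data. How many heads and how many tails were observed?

Beta is conjugate to the binomial likelihood: posterior = Beta(α+s, β+f).
Match parameters: s=34−19=15, f=4−2=2.

15 heads and 2 tails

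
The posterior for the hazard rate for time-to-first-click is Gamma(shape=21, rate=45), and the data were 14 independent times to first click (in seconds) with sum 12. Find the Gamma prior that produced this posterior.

Gamma(shape=7, rate=33)

For an exponential likelihood with a Gamma(α, β) prior on the rate, n observations with total T give posterior Gamma(α+n, β+T).
So α = 21 − 14 = 7 and β = 45 − 12 = 33.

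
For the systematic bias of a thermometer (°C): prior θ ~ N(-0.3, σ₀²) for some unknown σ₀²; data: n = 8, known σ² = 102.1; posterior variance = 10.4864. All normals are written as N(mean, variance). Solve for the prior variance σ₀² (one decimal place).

σ₀² = 58.8

Posterior precision equals prior precision plus data precision: 1/σ_n² = 1/σ₀² + n/σ².
So 1/σ₀² = 1/10.4864 − 8/102.1 = 0.095362 − 0.078355 = 0.017007.
Hence σ₀² = 1/0.017007 ≈ 58.8.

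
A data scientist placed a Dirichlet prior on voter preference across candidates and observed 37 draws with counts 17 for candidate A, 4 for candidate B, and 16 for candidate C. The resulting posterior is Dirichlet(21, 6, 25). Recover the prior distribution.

For a Dirichlet(α) prior with multinomial counts c, the posterior is Dirichlet(α + c) componentwise.
Subtract each count from the matching posterior parameter: 21−17=4, 6−4=2, 25−16=9.

Dirichlet(4, 2, 9)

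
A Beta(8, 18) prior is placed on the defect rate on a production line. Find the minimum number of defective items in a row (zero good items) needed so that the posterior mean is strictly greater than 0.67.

k = 29

After k defective items and 0 good items the posterior is Beta(8+k, 18), with mean (8+k)/(8+18+k).
Set (8+k)/(26+k) > 0.67 and solve: k > (0.67·26 − 8)/(1 − 0.67) = 28.545.
The smallest integer exceeding 28.545 is 29.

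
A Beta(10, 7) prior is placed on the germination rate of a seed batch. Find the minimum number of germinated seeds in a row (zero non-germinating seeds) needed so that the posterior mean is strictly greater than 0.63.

k = 2

After k germinated seeds and 0 non-germinating seeds the posterior is Beta(10+k, 7), with mean (10+k)/(10+7+k).
Set (10+k)/(17+k) > 0.63 and solve: k > (0.63·17 − 10)/(1 − 0.63) = 1.919.
The smallest integer exceeding 1.919 is 2, and checking k=2: (12)/(19) = 0.6316 > 0.63.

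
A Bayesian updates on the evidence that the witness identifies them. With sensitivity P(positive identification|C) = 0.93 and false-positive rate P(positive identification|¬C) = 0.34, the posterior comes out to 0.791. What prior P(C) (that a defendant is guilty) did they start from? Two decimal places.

P(C) = 0.58

In odds form, posterior odds = prior odds × likelihood ratio, so prior odds = posterior odds ÷ LR.
Posterior odds = 0.791/(1−0.791) = 3.7847. LR = 0.93/0.34 = 2.7353.
Prior odds = 3.7847/2.7353 = 1.3837, so P(C) = 1.3837/(1+1.3837) ≈ 0.58.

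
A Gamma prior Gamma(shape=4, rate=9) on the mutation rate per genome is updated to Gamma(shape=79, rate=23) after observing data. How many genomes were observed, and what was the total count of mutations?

Gamma–Poisson conjugacy: posterior shape = α + Σxᵢ, posterior rate = β + n.
Matching: Σxᵢ = 79 − 4 = 75 and n = 23 − 9 = 14.

n = 14 genomes with total 75 mutations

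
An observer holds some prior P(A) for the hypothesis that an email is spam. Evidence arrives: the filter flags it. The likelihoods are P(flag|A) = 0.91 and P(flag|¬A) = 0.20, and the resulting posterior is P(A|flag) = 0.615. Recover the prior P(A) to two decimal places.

P(A) = 0.26

Bayes' rule in odds form gives O(A|E) = O(A)·[P(E|A)/P(E|¬A)], hence O(A) = O(A|E)/LR.
Posterior odds = 0.615/(1−0.615) = 1.5974. LR = 0.91/0.20 = 4.5500.
Prior odds = 1.5974/4.5500 = 0.3511, so P(A) = 0.3511/(1+0.3511) ≈ 0.26.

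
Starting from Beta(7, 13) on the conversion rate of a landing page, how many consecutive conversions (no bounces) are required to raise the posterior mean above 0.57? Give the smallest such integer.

After k conversions and 0 bounces the posterior is Beta(7+k, 13), with mean (7+k)/(7+13+k).
Set (7+k)/(20+k) > 0.57 and solve: k > (0.57·20 − 7)/(1 − 0.57) = 10.233.
The smallest integer exceeding 10.233 is 11.

k = 11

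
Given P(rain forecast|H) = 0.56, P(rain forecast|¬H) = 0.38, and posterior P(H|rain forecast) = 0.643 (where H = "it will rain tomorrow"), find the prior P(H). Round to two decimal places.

P(H) = 0.55

In odds form, posterior odds = prior odds × likelihood ratio, so prior odds = posterior odds ÷ LR.
Posterior odds = 0.643/(1−0.643) = 1.8011. LR = 0.56/0.38 = 1.4737.
Prior odds = 1.8011/1.4737 = 1.2222, so P(H) = 1.2222/(1+1.2222) ≈ 0.55.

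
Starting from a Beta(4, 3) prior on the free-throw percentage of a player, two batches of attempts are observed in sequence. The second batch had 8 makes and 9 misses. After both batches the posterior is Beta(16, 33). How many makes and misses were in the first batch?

Sequential conjugate updates are equivalent to a single update on the pooled data, so total successes = posterior α − prior α and total failures = posterior β − prior β.
Total across both batches: 16−4=12 makes, 33−3=30 misses.
Subtract the second batch: 12−8=4 makes and 30−9=21 misses.

4 makes and 21 misses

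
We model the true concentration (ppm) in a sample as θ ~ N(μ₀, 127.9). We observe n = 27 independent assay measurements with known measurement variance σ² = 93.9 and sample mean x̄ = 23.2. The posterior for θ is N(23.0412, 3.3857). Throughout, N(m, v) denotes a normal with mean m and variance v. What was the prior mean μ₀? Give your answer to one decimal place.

μ₀ = 17.2

The posterior mean is a precision-weighted average: μ_n = (τ₀μ₀ + τ_data·x̄)/(τ₀+τ_data), with τ₀=1/σ₀² and τ_data=n/σ².
Here τ₀ = 1/127.9 = 0.007819 and τ_data = 27/93.9 = 0.287540, so τ_n = 0.295359.
Rearranging for μ₀: μ₀ = (μ_n·τ_n − τ_data·x̄)/τ₀ = (23.0412·0.295359 − 0.287540·23.2) / 0.007819 = 0.134498/0.007819 ≈ 17.2.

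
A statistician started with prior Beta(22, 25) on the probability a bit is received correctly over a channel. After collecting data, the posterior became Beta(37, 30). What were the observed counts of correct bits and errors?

15 correct bits and 5 errors

Under Beta–binomial conjugacy the posterior parameters are (α+s, β+f).
Match parameters: s=37−22=15, f=30−25=5.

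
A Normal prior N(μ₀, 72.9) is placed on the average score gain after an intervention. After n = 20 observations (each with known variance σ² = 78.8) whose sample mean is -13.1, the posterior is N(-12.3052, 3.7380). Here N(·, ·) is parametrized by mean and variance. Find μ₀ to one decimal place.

The posterior mean is a precision-weighted average: μ_n = (τ₀μ₀ + τ_data·x̄)/(τ₀+τ_data), with τ₀=1/σ₀² and τ_data=n/σ².
Here τ₀ = 1/72.9 = 0.013717 and τ_data = 20/78.8 = 0.253807, so τ_n = 0.267524.
Rearranging for μ₀: μ₀ = (μ_n·τ_n − τ_data·x̄)/τ₀ = (-12.3052·0.267524 − 0.253807·-13.1) / 0.013717 = 0.032935/0.013717 ≈ 2.4.

μ₀ = 2.4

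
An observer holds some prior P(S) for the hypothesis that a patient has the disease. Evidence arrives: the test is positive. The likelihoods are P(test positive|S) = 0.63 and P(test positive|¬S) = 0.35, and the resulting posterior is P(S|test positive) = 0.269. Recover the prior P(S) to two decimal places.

Bayes' rule in odds form gives O(S|E) = O(S)·[P(E|S)/P(E|¬S)], hence O(S) = O(S|E)/LR.
Posterior odds = 0.269/(1−0.269) = 0.3680. LR = 0.63/0.35 = 1.8000.
Prior odds = 0.3680/1.8000 = 0.2044, so P(S) = 0.2044/(1+0.2044) ≈ 0.17.

P(S) = 0.17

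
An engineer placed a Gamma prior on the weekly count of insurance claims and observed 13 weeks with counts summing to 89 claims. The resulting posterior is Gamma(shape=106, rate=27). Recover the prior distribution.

Gamma–Poisson conjugacy: posterior shape = α + Σxᵢ, posterior rate = β + n.
So α = 106 − 89 = 17 and β = 27 − 13 = 14.

Gamma(shape=17, rate=14)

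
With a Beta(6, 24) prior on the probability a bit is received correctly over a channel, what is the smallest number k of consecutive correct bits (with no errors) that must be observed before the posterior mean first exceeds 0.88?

k = 171

After k correct bits and 0 errors the posterior is Beta(6+k, 24), with mean (6+k)/(6+24+k).
Set (6+k)/(30+k) > 0.88 and solve: k > (0.88·30 − 6)/(1 − 0.88) = 170.000.
The smallest integer exceeding 170.000 is 171, and checking k=171: (177)/(201) = 0.8806 > 0.88.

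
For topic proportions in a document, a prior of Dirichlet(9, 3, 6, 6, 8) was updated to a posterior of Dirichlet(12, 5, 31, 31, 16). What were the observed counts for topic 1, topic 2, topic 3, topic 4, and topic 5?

For a Dirichlet(α) prior with multinomial counts c, the posterior is Dirichlet(α + c) componentwise.
Counts are posterior − prior componentwise: 12−9=3, 5−3=2, 31−6=25, 31−6=25, 16−8=8.

counts (3, 2, 25, 25, 8)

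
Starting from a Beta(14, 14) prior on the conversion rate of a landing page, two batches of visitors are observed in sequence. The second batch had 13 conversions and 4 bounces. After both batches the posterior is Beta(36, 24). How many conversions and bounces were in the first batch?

9 conversions and 6 bounces

Sequential conjugate updates are equivalent to a single update on the pooled data, so total successes = posterior α − prior α and total failures = posterior β − prior β.
Total across both batches: 36−14=22 conversions, 24−14=10 bounces.
Subtract the second batch: 22−13=9 conversions and 10−4=6 bounces.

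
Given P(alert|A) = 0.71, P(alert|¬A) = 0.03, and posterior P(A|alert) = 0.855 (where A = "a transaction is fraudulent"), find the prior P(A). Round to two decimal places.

Bayes' rule in odds form gives O(A|E) = O(A)·[P(E|A)/P(E|¬A)], hence O(A) = O(A|E)/LR.
Posterior odds = 0.855/(1−0.855) = 5.8966. LR = 0.71/0.03 = 23.6667.
Prior odds = 5.8966/23.6667 = 0.2492, so P(A) = 0.2492/(1+0.2492) ≈ 0.20.

P(A) = 0.20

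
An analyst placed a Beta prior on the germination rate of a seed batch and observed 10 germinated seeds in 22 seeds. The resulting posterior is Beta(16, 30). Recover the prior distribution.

A Beta(a, b) prior with s successes and f failures in binomial data gives a Beta(a+s, b+f) posterior.
Subtract the data counts: 16−10=6, 30−12=18.

Beta(6, 18)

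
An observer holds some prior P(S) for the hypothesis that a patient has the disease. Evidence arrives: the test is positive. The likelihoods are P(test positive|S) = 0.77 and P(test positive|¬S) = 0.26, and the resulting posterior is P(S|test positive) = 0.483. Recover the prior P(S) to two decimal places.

Bayes' rule in odds form gives O(S|E) = O(S)·[P(E|S)/P(E|¬S)], hence O(S) = O(S|E)/LR.
Posterior odds = 0.483/(1−0.483) = 0.9342. LR = 0.77/0.26 = 2.9615.
Prior odds = 0.9342/2.9615 = 0.3154, so P(S) = 0.3154/(1+0.3154) ≈ 0.24.

P(S) = 0.24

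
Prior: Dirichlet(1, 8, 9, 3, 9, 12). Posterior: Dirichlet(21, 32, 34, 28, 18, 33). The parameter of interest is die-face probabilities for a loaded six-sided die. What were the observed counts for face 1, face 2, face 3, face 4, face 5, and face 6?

counts (20, 24, 25, 25, 9, 21)

For a Dirichlet(α) prior with multinomial counts c, the posterior is Dirichlet(α + c) componentwise.
Counts are posterior − prior componentwise: 21−1=20, 32−8=24, 34−9=25, 28−3=25, 18−9=9, 33−12=21.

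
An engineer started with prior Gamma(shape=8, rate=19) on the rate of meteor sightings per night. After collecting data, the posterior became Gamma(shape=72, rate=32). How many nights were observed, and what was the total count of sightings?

A Gamma(α, β) prior (rate parametrization) on a Poisson rate with n observations summing to S gives posterior Gamma(α+S, β+n).
Matching: Σxᵢ = 72 − 8 = 64 and n = 32 − 19 = 13.

n = 13 nights with total 64 sightings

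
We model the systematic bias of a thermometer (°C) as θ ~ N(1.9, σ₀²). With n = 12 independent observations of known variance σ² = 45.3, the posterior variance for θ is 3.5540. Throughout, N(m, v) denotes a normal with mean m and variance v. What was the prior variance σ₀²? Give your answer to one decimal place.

Posterior precision equals prior precision plus data precision: 1/σ_n² = 1/σ₀² + n/σ².
So 1/σ₀² = 1/3.5540 − 12/45.3 = 0.281373 − 0.264901 = 0.016472.
Hence σ₀² = 1/0.016472 ≈ 60.7.

σ₀² = 60.7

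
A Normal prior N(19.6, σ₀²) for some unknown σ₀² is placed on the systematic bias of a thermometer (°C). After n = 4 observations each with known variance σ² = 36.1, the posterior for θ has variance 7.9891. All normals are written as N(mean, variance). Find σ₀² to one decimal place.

For the Normal–Normal model with known σ², precisions add: τ_n = τ₀ + n/σ².
So 1/σ₀² = 1/7.9891 − 4/36.1 = 0.125171 − 0.110803 = 0.014368.
Hence σ₀² = 1/0.014368 ≈ 69.6.

σ₀² = 69.6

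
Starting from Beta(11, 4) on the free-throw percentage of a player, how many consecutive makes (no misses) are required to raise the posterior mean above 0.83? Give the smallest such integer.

After k makes and 0 misses the posterior is Beta(11+k, 4), with mean (11+k)/(11+4+k).
Set (11+k)/(15+k) > 0.83 and solve: k > (0.83·15 − 11)/(1 − 0.83) = 8.529.
The smallest integer exceeding 8.529 is 9, and checking k=9: (20)/(24) = 0.8333 > 0.83.

k = 9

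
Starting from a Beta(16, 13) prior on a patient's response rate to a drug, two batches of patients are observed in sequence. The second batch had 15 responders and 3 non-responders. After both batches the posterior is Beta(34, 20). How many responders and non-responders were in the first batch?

3 responders and 4 non-responders

Because Beta–binomial updating is additive in the counts, the combined data contributed (α_post−α_prior, β_post−β_prior) successes and failures.
Total across both batches: 34−16=18 responders, 20−13=7 non-responders.
Subtract the second batch: 18−15=3 responders and 7−3=4 non-responders.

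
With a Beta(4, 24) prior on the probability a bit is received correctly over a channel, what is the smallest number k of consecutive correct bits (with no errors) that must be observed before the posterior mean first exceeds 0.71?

k = 55

After k correct bits and 0 errors the posterior is Beta(4+k, 24), with mean (4+k)/(4+24+k).
Set (4+k)/(28+k) > 0.71 and solve: k > (0.71·28 − 4)/(1 − 0.71) = 54.759.
The smallest integer exceeding 54.759 is 55, and checking k=55: (59)/(83) = 0.7108 > 0.71.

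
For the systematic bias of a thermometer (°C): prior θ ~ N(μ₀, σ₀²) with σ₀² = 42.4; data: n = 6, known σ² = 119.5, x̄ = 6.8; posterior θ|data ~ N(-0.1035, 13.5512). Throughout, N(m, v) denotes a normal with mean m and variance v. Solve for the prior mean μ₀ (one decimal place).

With known observation variance, the Normal–Normal posterior has precision τ_n = τ₀ + n/σ² and mean μ_n = (τ₀μ₀ + (n/σ²)x̄)/τ_n.
Here τ₀ = 1/42.4 = 0.023585 and τ_data = 6/119.5 = 0.050209, so τ_n = 0.073794.
Rearranging for μ₀: μ₀ = (μ_n·τ_n − τ_data·x̄)/τ₀ = (-0.1035·0.073794 − 0.050209·6.8) / 0.023585 = -0.349059/0.023585 ≈ -14.8.

μ₀ = -14.8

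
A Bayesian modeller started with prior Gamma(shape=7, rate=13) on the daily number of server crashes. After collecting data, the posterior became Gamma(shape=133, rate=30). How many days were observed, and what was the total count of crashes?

A Gamma(α, β) prior (rate parametrization) on a Poisson rate with n observations summing to S gives posterior Gamma(α+S, β+n).
Matching: Σxᵢ = 133 − 7 = 126 and n = 30 − 13 = 17.

n = 17 days with total 126 crashes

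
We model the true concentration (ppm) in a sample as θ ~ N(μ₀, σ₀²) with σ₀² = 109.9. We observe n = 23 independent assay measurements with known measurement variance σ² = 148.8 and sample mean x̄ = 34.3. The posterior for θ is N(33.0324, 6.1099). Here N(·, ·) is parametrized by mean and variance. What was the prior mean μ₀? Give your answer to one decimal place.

μ₀ = 11.5

The posterior mean is a precision-weighted average: μ_n = (τ₀μ₀ + τ_data·x̄)/(τ₀+τ_data), with τ₀=1/σ₀² and τ_data=n/σ².
Here τ₀ = 1/109.9 = 0.009099 and τ_data = 23/148.8 = 0.154570, so τ_n = 0.163669.
Rearranging for μ₀: μ₀ = (μ_n·τ_n − τ_data·x̄)/τ₀ = (33.0324·0.163669 − 0.154570·34.3) / 0.009099 = 0.104629/0.009099 ≈ 11.5.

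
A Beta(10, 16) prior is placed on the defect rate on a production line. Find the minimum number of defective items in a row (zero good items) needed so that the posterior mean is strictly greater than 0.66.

After k defective items and 0 good items the posterior is Beta(10+k, 16), with mean (10+k)/(10+16+k).
Set (10+k)/(26+k) > 0.66 and solve: k > (0.66·26 − 10)/(1 − 0.66) = 21.059.
The smallest integer exceeding 21.059 is 22, and checking k=22: (32)/(48) = 0.6667 > 0.66.

k = 22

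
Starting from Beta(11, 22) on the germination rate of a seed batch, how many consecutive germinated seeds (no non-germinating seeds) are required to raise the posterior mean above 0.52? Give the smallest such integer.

After k germinated seeds and 0 non-germinating seeds the posterior is Beta(11+k, 22), with mean (11+k)/(11+22+k).
Set (11+k)/(33+k) > 0.52 and solve: k > (0.52·33 − 11)/(1 − 0.52) = 12.833.
The smallest integer exceeding 12.833 is 13.

k = 13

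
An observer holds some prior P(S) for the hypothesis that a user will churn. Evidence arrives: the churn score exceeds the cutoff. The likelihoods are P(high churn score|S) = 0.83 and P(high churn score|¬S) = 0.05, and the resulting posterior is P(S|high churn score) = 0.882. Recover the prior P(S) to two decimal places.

Bayes' rule in odds form gives O(S|E) = O(S)·[P(E|S)/P(E|¬S)], hence O(S) = O(S|E)/LR.
Posterior odds = 0.882/(1−0.882) = 7.4746. LR = 0.83/0.05 = 16.6000.
Prior odds = 7.4746/16.6000 = 0.4503, so P(S) = 0.4503/(1+0.4503) ≈ 0.31.

P(S) = 0.31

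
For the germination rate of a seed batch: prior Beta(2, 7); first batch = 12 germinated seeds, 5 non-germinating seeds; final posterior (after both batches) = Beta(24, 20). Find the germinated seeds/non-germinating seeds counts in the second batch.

10 germinated seeds and 8 non-germinating seeds

Sequential conjugate updates are equivalent to a single update on the pooled data, so total successes = posterior α − prior α and total failures = posterior β − prior β.
Total across both batches: 24−2=22 germinated seeds, 20−7=13 non-germinating seeds.
Subtract the first batch: 22−12=10 germinated seeds and 13−5=8 non-germinating seeds.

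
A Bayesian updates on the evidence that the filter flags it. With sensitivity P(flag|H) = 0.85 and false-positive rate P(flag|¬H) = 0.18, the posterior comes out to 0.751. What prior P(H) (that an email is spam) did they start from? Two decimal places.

P(H) = 0.39

In odds form, posterior odds = prior odds × likelihood ratio, so prior odds = posterior odds ÷ LR.
Posterior odds = 0.751/(1−0.751) = 3.0161. LR = 0.85/0.18 = 4.7222.
Prior odds = 3.0161/4.7222 = 0.6387, so P(H) = 0.6387/(1+0.6387) ≈ 0.39.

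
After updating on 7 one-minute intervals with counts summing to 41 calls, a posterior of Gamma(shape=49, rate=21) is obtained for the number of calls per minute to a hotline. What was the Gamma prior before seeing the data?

Gamma–Poisson conjugacy: posterior shape = α + Σxᵢ, posterior rate = β + n.
So α = 49 − 41 = 8 and β = 21 − 7 = 14.

Gamma(shape=8, rate=14)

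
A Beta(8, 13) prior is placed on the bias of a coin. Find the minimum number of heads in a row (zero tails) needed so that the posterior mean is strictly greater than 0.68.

k = 20

After k heads and 0 tails the posterior is Beta(8+k, 13), with mean (8+k)/(8+13+k).
Set (8+k)/(21+k) > 0.68 and solve: k > (0.68·21 − 8)/(1 − 0.68) = 19.625.
The smallest integer exceeding 19.625 is 20.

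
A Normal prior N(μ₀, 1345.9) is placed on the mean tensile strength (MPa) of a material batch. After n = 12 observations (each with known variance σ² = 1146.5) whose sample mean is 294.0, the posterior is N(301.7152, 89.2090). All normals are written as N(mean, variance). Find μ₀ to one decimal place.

μ₀ = 410.4

The posterior mean is a precision-weighted average: μ_n = (τ₀μ₀ + τ_data·x̄)/(τ₀+τ_data), with τ₀=1/σ₀² and τ_data=n/σ².
Here τ₀ = 1/1345.9 = 0.000743 and τ_data = 12/1146.5 = 0.010467, so τ_n = 0.011210.
Rearranging for μ₀: μ₀ = (μ_n·τ_n − τ_data·x̄)/τ₀ = (301.7152·0.011210 − 0.010467·294.0) / 0.000743 = 0.304929/0.000743 ≈ 410.4.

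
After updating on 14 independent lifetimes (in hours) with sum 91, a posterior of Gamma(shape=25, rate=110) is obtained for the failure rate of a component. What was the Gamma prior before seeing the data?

Gamma(shape=11, rate=19)

Gamma–exponential conjugacy: posterior shape = α + n, posterior rate = β + Σtᵢ.
So α = 25 − 14 = 11 and β = 110 − 91 = 19.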